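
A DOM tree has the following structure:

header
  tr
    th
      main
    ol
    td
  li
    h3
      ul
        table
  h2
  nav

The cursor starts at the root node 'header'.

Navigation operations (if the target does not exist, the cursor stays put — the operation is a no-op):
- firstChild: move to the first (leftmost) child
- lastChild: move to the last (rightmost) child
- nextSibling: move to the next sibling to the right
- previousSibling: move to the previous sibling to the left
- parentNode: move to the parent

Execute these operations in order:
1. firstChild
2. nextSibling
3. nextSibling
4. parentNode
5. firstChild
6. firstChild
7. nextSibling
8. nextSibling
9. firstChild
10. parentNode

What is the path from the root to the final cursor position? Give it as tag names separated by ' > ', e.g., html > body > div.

Answer: header > tr

Derivation:
After 1 (firstChild): tr
After 2 (nextSibling): li
After 3 (nextSibling): h2
After 4 (parentNode): header
After 5 (firstChild): tr
After 6 (firstChild): th
After 7 (nextSibling): ol
After 8 (nextSibling): td
After 9 (firstChild): td (no-op, stayed)
After 10 (parentNode): tr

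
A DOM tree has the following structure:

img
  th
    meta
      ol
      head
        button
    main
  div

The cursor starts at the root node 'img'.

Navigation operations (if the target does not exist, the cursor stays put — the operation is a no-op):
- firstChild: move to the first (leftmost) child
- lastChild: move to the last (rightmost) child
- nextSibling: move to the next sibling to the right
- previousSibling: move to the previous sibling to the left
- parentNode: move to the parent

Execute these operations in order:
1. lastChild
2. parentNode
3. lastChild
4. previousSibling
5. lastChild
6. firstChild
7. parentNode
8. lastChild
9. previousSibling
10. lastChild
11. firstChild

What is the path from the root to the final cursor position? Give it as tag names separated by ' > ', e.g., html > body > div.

After 1 (lastChild): div
After 2 (parentNode): img
After 3 (lastChild): div
After 4 (previousSibling): th
After 5 (lastChild): main
After 6 (firstChild): main (no-op, stayed)
After 7 (parentNode): th
After 8 (lastChild): main
After 9 (previousSibling): meta
After 10 (lastChild): head
After 11 (firstChild): button

Answer: img > th > meta > head > button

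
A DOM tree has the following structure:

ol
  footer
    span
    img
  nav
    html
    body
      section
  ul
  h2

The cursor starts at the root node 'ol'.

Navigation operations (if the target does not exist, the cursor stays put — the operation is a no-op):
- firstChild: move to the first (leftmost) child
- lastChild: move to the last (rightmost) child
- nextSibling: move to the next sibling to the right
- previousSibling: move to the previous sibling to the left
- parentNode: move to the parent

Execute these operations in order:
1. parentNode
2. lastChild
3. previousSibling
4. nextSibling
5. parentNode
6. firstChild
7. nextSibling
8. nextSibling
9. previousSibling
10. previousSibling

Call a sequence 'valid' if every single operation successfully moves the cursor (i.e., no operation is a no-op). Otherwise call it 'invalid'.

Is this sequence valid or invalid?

After 1 (parentNode): ol (no-op, stayed)
After 2 (lastChild): h2
After 3 (previousSibling): ul
After 4 (nextSibling): h2
After 5 (parentNode): ol
After 6 (firstChild): footer
After 7 (nextSibling): nav
After 8 (nextSibling): ul
After 9 (previousSibling): nav
After 10 (previousSibling): footer

Answer: invalid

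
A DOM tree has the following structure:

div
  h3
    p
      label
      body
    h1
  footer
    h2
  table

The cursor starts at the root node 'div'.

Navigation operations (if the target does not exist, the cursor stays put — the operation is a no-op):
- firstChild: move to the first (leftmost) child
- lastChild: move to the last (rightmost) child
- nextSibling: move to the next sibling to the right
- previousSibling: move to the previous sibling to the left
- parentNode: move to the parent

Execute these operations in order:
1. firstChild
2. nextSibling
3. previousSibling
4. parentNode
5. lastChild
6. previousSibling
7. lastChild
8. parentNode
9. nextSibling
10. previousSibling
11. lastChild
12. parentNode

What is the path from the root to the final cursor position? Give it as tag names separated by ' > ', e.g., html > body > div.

Answer: div > footer

Derivation:
After 1 (firstChild): h3
After 2 (nextSibling): footer
After 3 (previousSibling): h3
After 4 (parentNode): div
After 5 (lastChild): table
After 6 (previousSibling): footer
After 7 (lastChild): h2
After 8 (parentNode): footer
After 9 (nextSibling): table
After 10 (previousSibling): footer
After 11 (lastChild): h2
After 12 (parentNode): footer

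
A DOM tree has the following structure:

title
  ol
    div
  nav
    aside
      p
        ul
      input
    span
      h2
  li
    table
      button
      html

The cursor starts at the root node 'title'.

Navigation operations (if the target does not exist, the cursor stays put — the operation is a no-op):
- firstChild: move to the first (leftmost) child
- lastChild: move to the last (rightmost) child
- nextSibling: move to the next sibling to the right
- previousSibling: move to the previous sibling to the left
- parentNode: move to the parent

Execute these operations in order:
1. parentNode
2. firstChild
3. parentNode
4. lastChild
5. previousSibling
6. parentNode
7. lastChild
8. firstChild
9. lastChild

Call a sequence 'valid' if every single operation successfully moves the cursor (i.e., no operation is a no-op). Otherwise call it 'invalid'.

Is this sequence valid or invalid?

Answer: invalid

Derivation:
After 1 (parentNode): title (no-op, stayed)
After 2 (firstChild): ol
After 3 (parentNode): title
After 4 (lastChild): li
After 5 (previousSibling): nav
After 6 (parentNode): title
After 7 (lastChild): li
After 8 (firstChild): table
After 9 (lastChild): html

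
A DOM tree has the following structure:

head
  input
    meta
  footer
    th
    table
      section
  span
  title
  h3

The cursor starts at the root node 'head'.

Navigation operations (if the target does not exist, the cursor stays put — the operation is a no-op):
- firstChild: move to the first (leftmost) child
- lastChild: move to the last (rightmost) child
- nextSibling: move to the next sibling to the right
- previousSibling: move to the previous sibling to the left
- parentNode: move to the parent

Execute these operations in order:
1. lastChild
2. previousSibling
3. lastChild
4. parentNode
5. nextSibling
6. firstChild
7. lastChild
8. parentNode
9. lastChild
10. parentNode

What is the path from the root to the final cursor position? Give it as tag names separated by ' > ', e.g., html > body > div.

After 1 (lastChild): h3
After 2 (previousSibling): title
After 3 (lastChild): title (no-op, stayed)
After 4 (parentNode): head
After 5 (nextSibling): head (no-op, stayed)
After 6 (firstChild): input
After 7 (lastChild): meta
After 8 (parentNode): input
After 9 (lastChild): meta
After 10 (parentNode): input

Answer: head > input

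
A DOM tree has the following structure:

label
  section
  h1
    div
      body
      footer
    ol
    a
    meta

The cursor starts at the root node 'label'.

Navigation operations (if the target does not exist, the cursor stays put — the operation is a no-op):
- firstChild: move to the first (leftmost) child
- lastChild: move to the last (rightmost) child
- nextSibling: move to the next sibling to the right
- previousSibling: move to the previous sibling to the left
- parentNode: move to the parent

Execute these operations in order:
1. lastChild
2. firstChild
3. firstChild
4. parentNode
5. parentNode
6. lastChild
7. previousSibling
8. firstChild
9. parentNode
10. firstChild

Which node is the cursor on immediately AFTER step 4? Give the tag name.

Answer: div

Derivation:
After 1 (lastChild): h1
After 2 (firstChild): div
After 3 (firstChild): body
After 4 (parentNode): div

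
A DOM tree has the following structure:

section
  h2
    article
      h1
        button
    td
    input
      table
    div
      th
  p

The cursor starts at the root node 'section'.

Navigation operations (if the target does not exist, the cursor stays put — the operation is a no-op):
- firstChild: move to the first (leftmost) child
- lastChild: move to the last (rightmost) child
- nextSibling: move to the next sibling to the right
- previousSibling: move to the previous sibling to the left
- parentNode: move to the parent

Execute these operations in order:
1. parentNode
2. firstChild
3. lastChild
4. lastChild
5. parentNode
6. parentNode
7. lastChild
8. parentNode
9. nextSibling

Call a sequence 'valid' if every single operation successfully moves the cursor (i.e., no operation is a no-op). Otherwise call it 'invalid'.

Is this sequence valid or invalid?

After 1 (parentNode): section (no-op, stayed)
After 2 (firstChild): h2
After 3 (lastChild): div
After 4 (lastChild): th
After 5 (parentNode): div
After 6 (parentNode): h2
After 7 (lastChild): div
After 8 (parentNode): h2
After 9 (nextSibling): p

Answer: invalid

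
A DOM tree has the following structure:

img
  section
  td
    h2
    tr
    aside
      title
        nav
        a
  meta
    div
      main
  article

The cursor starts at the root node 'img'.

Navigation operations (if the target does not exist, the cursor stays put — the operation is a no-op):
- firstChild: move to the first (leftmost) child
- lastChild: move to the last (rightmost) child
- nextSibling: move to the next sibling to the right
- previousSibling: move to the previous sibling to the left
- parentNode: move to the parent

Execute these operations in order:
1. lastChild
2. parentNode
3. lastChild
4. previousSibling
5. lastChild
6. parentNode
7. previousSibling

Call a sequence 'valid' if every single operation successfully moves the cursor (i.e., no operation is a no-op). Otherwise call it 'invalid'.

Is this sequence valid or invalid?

Answer: valid

Derivation:
After 1 (lastChild): article
After 2 (parentNode): img
After 3 (lastChild): article
After 4 (previousSibling): meta
After 5 (lastChild): div
After 6 (parentNode): meta
After 7 (previousSibling): td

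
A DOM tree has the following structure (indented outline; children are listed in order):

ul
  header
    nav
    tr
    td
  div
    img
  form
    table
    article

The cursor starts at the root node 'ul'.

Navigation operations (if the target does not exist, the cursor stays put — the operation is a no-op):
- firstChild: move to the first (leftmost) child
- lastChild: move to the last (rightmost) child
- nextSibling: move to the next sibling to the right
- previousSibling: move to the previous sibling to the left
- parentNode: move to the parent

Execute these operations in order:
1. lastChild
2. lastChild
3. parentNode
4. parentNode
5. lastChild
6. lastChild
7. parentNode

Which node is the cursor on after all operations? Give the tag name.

Answer: form

Derivation:
After 1 (lastChild): form
After 2 (lastChild): article
After 3 (parentNode): form
After 4 (parentNode): ul
After 5 (lastChild): form
After 6 (lastChild): article
After 7 (parentNode): form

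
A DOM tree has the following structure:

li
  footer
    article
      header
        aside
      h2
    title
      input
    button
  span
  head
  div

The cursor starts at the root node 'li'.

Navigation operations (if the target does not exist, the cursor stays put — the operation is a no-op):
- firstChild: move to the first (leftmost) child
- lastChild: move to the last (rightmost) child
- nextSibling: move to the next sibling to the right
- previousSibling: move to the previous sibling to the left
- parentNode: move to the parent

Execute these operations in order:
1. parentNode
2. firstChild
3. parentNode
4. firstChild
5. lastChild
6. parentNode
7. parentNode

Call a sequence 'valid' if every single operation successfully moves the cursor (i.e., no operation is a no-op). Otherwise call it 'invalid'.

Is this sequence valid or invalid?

Answer: invalid

Derivation:
After 1 (parentNode): li (no-op, stayed)
After 2 (firstChild): footer
After 3 (parentNode): li
After 4 (firstChild): footer
After 5 (lastChild): button
After 6 (parentNode): footer
After 7 (parentNode): li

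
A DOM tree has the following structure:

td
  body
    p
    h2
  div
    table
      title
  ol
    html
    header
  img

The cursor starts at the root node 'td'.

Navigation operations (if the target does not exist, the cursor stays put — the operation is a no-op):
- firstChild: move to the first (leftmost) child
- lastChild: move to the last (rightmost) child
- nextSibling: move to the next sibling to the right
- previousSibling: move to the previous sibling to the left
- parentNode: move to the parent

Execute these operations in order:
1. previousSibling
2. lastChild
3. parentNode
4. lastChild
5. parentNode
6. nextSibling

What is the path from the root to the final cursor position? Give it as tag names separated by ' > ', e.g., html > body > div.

After 1 (previousSibling): td (no-op, stayed)
After 2 (lastChild): img
After 3 (parentNode): td
After 4 (lastChild): img
After 5 (parentNode): td
After 6 (nextSibling): td (no-op, stayed)

Answer: td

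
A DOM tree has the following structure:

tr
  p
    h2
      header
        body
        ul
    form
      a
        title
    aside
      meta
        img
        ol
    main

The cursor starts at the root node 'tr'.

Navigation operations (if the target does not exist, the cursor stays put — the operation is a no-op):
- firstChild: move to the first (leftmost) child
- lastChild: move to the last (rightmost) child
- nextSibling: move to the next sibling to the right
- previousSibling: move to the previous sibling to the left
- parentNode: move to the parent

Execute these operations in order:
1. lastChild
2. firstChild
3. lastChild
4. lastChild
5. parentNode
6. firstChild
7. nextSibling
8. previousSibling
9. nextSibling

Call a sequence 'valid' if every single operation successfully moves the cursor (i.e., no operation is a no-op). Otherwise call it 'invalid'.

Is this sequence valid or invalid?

After 1 (lastChild): p
After 2 (firstChild): h2
After 3 (lastChild): header
After 4 (lastChild): ul
After 5 (parentNode): header
After 6 (firstChild): body
After 7 (nextSibling): ul
After 8 (previousSibling): body
After 9 (nextSibling): ul

Answer: valid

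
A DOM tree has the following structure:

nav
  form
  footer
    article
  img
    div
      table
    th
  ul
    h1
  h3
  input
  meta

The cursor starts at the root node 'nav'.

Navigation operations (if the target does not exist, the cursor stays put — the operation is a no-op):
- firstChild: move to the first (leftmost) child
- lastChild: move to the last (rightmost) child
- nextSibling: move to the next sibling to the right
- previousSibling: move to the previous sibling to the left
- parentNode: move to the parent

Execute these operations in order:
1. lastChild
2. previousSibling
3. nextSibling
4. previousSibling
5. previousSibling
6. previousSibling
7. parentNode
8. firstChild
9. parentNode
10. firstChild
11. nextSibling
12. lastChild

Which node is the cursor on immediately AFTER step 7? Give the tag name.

Answer: nav

Derivation:
After 1 (lastChild): meta
After 2 (previousSibling): input
After 3 (nextSibling): meta
After 4 (previousSibling): input
After 5 (previousSibling): h3
After 6 (previousSibling): ul
After 7 (parentNode): nav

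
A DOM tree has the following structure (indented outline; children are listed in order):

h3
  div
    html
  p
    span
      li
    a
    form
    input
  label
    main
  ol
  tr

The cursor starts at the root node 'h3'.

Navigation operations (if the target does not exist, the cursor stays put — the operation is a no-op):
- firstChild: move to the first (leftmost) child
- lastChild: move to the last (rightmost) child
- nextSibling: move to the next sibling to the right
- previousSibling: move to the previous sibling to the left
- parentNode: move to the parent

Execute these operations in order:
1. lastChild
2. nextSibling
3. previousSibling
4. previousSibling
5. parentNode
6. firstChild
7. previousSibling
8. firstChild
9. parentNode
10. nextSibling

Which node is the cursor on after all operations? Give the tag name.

After 1 (lastChild): tr
After 2 (nextSibling): tr (no-op, stayed)
After 3 (previousSibling): ol
After 4 (previousSibling): label
After 5 (parentNode): h3
After 6 (firstChild): div
After 7 (previousSibling): div (no-op, stayed)
After 8 (firstChild): html
After 9 (parentNode): div
After 10 (nextSibling): p

Answer: p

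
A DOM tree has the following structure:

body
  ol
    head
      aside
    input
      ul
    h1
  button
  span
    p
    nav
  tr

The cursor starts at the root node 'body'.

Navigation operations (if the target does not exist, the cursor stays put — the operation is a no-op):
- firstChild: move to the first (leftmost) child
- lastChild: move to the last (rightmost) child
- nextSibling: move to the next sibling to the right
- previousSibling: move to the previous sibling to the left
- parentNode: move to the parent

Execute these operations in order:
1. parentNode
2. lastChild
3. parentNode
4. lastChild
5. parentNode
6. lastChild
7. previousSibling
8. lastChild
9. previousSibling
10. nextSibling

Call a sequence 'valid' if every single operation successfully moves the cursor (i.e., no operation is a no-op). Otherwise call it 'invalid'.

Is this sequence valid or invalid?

Answer: invalid

Derivation:
After 1 (parentNode): body (no-op, stayed)
After 2 (lastChild): tr
After 3 (parentNode): body
After 4 (lastChild): tr
After 5 (parentNode): body
After 6 (lastChild): tr
After 7 (previousSibling): span
After 8 (lastChild): nav
After 9 (previousSibling): p
After 10 (nextSibling): nav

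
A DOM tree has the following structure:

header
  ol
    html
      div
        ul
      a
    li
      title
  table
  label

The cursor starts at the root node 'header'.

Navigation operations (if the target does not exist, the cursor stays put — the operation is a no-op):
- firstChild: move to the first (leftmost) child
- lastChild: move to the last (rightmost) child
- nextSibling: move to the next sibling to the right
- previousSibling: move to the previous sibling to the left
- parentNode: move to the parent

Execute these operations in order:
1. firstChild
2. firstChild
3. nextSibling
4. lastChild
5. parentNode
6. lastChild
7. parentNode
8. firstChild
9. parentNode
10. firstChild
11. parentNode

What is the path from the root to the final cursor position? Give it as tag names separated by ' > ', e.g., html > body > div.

After 1 (firstChild): ol
After 2 (firstChild): html
After 3 (nextSibling): li
After 4 (lastChild): title
After 5 (parentNode): li
After 6 (lastChild): title
After 7 (parentNode): li
After 8 (firstChild): title
After 9 (parentNode): li
After 10 (firstChild): title
After 11 (parentNode): li

Answer: header > ol > li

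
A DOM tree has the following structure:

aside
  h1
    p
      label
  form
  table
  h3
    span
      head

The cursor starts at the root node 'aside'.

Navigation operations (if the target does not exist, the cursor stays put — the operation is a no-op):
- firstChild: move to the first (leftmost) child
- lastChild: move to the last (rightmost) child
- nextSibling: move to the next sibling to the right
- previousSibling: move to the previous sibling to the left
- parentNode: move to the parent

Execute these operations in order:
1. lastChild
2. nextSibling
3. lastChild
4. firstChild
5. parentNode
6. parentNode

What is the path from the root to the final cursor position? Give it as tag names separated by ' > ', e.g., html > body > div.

After 1 (lastChild): h3
After 2 (nextSibling): h3 (no-op, stayed)
After 3 (lastChild): span
After 4 (firstChild): head
After 5 (parentNode): span
After 6 (parentNode): h3

Answer: aside > h3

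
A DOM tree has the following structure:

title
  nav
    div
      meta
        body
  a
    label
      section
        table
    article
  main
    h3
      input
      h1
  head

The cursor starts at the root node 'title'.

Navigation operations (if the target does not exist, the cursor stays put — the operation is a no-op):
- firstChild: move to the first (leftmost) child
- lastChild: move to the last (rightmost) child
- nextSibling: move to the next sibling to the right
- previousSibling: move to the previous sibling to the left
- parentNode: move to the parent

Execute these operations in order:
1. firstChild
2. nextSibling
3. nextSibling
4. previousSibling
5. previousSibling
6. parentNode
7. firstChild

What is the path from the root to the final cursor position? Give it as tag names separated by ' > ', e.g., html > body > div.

After 1 (firstChild): nav
After 2 (nextSibling): a
After 3 (nextSibling): main
After 4 (previousSibling): a
After 5 (previousSibling): nav
After 6 (parentNode): title
After 7 (firstChild): nav

Answer: title > nav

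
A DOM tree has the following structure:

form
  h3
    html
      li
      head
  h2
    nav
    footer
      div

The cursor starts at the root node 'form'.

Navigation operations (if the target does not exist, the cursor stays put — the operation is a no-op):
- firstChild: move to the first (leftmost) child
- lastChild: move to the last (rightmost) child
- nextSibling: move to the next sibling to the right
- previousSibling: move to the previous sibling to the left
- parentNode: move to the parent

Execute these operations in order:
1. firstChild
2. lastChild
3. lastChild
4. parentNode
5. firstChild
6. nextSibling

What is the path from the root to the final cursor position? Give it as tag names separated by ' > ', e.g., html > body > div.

After 1 (firstChild): h3
After 2 (lastChild): html
After 3 (lastChild): head
After 4 (parentNode): html
After 5 (firstChild): li
After 6 (nextSibling): head

Answer: form > h3 > html > head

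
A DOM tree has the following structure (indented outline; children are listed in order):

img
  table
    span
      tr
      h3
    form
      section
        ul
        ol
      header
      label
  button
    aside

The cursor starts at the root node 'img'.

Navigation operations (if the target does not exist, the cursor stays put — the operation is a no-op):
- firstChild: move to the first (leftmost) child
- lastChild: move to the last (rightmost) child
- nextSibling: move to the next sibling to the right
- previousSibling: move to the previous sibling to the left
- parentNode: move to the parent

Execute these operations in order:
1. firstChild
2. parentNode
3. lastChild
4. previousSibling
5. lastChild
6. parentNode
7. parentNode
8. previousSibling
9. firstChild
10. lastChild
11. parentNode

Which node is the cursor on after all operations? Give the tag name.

Answer: table

Derivation:
After 1 (firstChild): table
After 2 (parentNode): img
After 3 (lastChild): button
After 4 (previousSibling): table
After 5 (lastChild): form
After 6 (parentNode): table
After 7 (parentNode): img
After 8 (previousSibling): img (no-op, stayed)
After 9 (firstChild): table
After 10 (lastChild): form
After 11 (parentNode): table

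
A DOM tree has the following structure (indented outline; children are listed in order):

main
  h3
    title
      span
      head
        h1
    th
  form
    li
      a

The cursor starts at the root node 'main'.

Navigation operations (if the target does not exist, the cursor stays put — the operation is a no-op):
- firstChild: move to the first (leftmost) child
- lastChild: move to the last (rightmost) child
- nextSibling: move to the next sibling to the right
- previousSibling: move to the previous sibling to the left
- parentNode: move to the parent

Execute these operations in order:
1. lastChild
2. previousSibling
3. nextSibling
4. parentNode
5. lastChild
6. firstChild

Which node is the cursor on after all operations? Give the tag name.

After 1 (lastChild): form
After 2 (previousSibling): h3
After 3 (nextSibling): form
After 4 (parentNode): main
After 5 (lastChild): form
After 6 (firstChild): li

Answer: li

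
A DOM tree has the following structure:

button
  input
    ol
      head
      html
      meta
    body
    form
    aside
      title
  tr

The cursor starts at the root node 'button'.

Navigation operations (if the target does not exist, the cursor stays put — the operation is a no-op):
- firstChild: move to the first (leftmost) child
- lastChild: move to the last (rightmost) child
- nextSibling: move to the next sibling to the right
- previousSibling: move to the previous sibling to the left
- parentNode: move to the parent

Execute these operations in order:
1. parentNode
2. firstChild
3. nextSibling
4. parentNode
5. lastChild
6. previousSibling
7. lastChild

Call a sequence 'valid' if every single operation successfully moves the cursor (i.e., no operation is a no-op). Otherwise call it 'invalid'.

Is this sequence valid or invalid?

Answer: invalid

Derivation:
After 1 (parentNode): button (no-op, stayed)
After 2 (firstChild): input
After 3 (nextSibling): tr
After 4 (parentNode): button
After 5 (lastChild): tr
After 6 (previousSibling): input
After 7 (lastChild): aside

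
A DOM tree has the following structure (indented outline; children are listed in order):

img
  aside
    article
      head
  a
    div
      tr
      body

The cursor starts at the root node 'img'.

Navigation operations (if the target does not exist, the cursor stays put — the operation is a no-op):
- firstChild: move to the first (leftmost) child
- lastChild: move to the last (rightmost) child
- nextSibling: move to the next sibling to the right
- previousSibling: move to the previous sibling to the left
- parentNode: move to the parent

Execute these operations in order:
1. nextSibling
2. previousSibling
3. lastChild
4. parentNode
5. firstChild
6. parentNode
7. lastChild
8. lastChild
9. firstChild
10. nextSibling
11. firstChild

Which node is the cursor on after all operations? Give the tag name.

Answer: body

Derivation:
After 1 (nextSibling): img (no-op, stayed)
After 2 (previousSibling): img (no-op, stayed)
After 3 (lastChild): a
After 4 (parentNode): img
After 5 (firstChild): aside
After 6 (parentNode): img
After 7 (lastChild): a
After 8 (lastChild): div
After 9 (firstChild): tr
After 10 (nextSibling): body
After 11 (firstChild): body (no-op, stayed)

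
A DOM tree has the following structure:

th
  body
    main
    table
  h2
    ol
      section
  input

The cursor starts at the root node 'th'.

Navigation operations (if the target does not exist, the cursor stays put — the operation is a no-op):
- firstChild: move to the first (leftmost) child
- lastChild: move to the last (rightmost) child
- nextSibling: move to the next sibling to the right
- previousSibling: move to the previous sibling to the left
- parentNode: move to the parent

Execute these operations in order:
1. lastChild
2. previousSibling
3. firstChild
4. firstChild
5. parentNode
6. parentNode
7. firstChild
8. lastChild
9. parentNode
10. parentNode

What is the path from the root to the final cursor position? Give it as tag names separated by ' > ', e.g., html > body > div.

Answer: th > h2

Derivation:
After 1 (lastChild): input
After 2 (previousSibling): h2
After 3 (firstChild): ol
After 4 (firstChild): section
After 5 (parentNode): ol
After 6 (parentNode): h2
After 7 (firstChild): ol
After 8 (lastChild): section
After 9 (parentNode): ol
After 10 (parentNode): h2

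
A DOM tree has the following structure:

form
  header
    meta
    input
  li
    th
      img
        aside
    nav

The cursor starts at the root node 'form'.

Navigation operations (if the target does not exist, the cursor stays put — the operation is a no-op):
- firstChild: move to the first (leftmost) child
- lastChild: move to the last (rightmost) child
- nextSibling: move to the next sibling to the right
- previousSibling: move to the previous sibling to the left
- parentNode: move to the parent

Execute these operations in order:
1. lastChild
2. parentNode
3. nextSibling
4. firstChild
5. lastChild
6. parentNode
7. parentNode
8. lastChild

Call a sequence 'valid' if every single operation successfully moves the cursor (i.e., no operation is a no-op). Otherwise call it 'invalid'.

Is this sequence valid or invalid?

After 1 (lastChild): li
After 2 (parentNode): form
After 3 (nextSibling): form (no-op, stayed)
After 4 (firstChild): header
After 5 (lastChild): input
After 6 (parentNode): header
After 7 (parentNode): form
After 8 (lastChild): li

Answer: invalid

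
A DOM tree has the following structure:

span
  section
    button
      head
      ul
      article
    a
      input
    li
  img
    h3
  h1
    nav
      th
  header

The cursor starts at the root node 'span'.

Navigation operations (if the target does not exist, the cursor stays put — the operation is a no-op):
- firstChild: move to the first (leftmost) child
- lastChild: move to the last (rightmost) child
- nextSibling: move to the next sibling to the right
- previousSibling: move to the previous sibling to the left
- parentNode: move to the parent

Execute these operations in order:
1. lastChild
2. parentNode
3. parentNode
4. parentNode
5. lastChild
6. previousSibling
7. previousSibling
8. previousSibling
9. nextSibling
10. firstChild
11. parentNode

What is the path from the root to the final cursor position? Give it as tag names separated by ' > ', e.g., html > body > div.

Answer: span > img

Derivation:
After 1 (lastChild): header
After 2 (parentNode): span
After 3 (parentNode): span (no-op, stayed)
After 4 (parentNode): span (no-op, stayed)
After 5 (lastChild): header
After 6 (previousSibling): h1
After 7 (previousSibling): img
After 8 (previousSibling): section
After 9 (nextSibling): img
After 10 (firstChild): h3
After 11 (parentNode): img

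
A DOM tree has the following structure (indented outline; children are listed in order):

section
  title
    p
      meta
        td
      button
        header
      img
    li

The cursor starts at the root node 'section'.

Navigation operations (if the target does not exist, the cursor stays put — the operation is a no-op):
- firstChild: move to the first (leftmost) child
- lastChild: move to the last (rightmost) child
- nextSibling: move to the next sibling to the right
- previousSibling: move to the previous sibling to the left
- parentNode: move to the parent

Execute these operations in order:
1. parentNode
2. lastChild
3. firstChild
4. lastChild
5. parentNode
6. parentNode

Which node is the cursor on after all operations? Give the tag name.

After 1 (parentNode): section (no-op, stayed)
After 2 (lastChild): title
After 3 (firstChild): p
After 4 (lastChild): img
After 5 (parentNode): p
After 6 (parentNode): title

Answer: title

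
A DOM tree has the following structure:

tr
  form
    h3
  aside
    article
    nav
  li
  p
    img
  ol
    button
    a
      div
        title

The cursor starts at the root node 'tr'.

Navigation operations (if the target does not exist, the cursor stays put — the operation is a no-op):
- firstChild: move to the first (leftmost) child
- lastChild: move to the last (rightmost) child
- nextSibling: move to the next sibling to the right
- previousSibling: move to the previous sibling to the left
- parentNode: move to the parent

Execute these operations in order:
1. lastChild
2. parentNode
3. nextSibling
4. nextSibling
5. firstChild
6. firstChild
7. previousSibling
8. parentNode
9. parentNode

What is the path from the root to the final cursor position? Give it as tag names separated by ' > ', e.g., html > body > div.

Answer: tr

Derivation:
After 1 (lastChild): ol
After 2 (parentNode): tr
After 3 (nextSibling): tr (no-op, stayed)
After 4 (nextSibling): tr (no-op, stayed)
After 5 (firstChild): form
After 6 (firstChild): h3
After 7 (previousSibling): h3 (no-op, stayed)
After 8 (parentNode): form
After 9 (parentNode): tr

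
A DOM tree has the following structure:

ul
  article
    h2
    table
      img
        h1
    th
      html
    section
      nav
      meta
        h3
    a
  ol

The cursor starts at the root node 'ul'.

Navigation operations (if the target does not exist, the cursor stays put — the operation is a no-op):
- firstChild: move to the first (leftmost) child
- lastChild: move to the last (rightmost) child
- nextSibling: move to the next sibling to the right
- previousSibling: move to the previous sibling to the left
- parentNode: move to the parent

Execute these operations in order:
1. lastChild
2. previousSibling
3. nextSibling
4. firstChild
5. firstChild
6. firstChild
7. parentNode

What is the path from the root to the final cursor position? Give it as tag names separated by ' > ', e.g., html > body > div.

Answer: ul

Derivation:
After 1 (lastChild): ol
After 2 (previousSibling): article
After 3 (nextSibling): ol
After 4 (firstChild): ol (no-op, stayed)
After 5 (firstChild): ol (no-op, stayed)
After 6 (firstChild): ol (no-op, stayed)
After 7 (parentNode): ul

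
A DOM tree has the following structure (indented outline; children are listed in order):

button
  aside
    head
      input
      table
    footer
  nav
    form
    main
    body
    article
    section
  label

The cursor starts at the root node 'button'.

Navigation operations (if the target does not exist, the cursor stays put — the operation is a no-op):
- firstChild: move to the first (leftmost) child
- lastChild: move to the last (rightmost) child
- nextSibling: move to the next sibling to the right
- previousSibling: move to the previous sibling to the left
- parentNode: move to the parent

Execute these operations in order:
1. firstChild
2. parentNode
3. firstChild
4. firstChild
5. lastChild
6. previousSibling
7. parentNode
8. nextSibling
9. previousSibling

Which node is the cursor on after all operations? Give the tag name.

After 1 (firstChild): aside
After 2 (parentNode): button
After 3 (firstChild): aside
After 4 (firstChild): head
After 5 (lastChild): table
After 6 (previousSibling): input
After 7 (parentNode): head
After 8 (nextSibling): footer
After 9 (previousSibling): head

Answer: head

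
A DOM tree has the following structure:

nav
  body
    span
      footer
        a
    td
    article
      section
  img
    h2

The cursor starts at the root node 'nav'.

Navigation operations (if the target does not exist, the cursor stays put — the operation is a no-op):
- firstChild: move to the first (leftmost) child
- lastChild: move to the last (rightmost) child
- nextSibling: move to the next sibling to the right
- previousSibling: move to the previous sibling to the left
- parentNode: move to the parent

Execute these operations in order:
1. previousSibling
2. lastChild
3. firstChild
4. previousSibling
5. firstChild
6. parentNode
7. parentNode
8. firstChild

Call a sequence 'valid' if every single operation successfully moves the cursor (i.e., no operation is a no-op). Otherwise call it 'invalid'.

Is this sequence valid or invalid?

Answer: invalid

Derivation:
After 1 (previousSibling): nav (no-op, stayed)
After 2 (lastChild): img
After 3 (firstChild): h2
After 4 (previousSibling): h2 (no-op, stayed)
After 5 (firstChild): h2 (no-op, stayed)
After 6 (parentNode): img
After 7 (parentNode): nav
After 8 (firstChild): body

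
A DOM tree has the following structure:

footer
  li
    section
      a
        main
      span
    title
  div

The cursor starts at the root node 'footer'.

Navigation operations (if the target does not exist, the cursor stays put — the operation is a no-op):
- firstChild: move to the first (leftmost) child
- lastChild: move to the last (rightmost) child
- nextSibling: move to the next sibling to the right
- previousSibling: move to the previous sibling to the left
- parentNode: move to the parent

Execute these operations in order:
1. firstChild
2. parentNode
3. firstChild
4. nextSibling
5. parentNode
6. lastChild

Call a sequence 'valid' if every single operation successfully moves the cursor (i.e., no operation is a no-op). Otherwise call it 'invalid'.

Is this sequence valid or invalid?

Answer: valid

Derivation:
After 1 (firstChild): li
After 2 (parentNode): footer
After 3 (firstChild): li
After 4 (nextSibling): div
After 5 (parentNode): footer
After 6 (lastChild): div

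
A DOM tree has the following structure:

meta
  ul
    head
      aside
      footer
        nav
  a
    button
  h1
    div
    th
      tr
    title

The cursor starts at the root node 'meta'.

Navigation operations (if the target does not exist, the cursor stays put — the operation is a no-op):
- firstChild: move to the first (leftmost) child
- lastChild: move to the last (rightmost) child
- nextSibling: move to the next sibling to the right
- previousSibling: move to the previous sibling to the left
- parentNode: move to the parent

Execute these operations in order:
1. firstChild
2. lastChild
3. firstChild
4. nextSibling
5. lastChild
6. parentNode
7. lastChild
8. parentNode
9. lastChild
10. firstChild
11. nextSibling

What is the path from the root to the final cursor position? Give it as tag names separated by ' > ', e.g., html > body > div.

After 1 (firstChild): ul
After 2 (lastChild): head
After 3 (firstChild): aside
After 4 (nextSibling): footer
After 5 (lastChild): nav
After 6 (parentNode): footer
After 7 (lastChild): nav
After 8 (parentNode): footer
After 9 (lastChild): nav
After 10 (firstChild): nav (no-op, stayed)
After 11 (nextSibling): nav (no-op, stayed)

Answer: meta > ul > head > footer > nav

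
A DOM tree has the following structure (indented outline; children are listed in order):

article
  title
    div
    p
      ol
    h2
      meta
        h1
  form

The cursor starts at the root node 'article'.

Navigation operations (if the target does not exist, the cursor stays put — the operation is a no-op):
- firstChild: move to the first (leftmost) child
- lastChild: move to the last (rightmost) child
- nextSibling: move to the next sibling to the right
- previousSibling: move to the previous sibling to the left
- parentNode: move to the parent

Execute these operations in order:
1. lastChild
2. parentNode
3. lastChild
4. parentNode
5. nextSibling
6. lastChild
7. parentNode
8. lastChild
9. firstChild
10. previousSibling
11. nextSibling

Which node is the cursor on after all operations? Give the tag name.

Answer: form

Derivation:
After 1 (lastChild): form
After 2 (parentNode): article
After 3 (lastChild): form
After 4 (parentNode): article
After 5 (nextSibling): article (no-op, stayed)
After 6 (lastChild): form
After 7 (parentNode): article
After 8 (lastChild): form
After 9 (firstChild): form (no-op, stayed)
After 10 (previousSibling): title
After 11 (nextSibling): form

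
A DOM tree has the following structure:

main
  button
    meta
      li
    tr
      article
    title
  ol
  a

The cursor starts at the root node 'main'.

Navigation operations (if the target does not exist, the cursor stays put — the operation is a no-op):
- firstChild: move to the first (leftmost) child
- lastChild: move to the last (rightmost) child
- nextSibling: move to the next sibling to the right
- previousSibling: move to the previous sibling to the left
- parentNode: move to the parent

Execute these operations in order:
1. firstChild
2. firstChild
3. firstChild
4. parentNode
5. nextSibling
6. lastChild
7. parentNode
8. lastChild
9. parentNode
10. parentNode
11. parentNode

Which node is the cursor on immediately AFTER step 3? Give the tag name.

Answer: li

Derivation:
After 1 (firstChild): button
After 2 (firstChild): meta
After 3 (firstChild): li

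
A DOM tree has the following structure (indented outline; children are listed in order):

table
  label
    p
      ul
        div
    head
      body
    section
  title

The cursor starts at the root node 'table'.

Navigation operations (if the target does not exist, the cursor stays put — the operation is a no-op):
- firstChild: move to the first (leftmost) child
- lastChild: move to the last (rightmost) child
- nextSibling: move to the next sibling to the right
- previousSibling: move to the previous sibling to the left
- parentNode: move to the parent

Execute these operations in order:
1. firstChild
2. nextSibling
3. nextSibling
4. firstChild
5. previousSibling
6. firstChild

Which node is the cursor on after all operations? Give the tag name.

Answer: p

Derivation:
After 1 (firstChild): label
After 2 (nextSibling): title
After 3 (nextSibling): title (no-op, stayed)
After 4 (firstChild): title (no-op, stayed)
After 5 (previousSibling): label
After 6 (firstChild): p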